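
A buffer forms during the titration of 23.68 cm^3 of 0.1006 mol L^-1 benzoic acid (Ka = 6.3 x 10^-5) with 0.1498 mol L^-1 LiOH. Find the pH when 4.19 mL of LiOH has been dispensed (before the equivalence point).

3.75

Initial n(C6H5COOH) = 0.1006 x 0.02368 = 0.002382 mol.
n(LiOH) added = 0.1498 x 0.004190 = 0.0006277 mol, converting that many moles of C6H5COOH to C6H5COO-.
Remaining n(C6H5COOH) = 0.001755 mol; n(C6H5COO-) = 0.0006277 mol.
By Henderson-Hasselbalch, pH = pKa + log([A^-]/[HA]) = 4.20 + log(0.0006277/0.001755) = 4.20 + (-0.45) = 3.75.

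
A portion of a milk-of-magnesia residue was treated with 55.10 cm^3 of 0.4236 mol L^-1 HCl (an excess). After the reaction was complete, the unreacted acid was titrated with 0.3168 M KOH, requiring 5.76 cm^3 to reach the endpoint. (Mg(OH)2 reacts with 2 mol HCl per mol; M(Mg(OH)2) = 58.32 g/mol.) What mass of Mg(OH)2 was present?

Total n(HCl) added = 0.4236 x 0.05510 = 0.02334 mol.
n(KOH) used = 0.3168 x 0.005760 = 0.001825 mol, which equals the excess n(HCl).
So n(HCl) consumed by the sample = 0.02334 - 0.001825 = 0.02152 mol.
n(Mg(OH)2) = 0.02152 / 2 = 0.01076 mol.
mass = 0.01076 mol x 58.32 g/mol = 0.627 g.

0.627 g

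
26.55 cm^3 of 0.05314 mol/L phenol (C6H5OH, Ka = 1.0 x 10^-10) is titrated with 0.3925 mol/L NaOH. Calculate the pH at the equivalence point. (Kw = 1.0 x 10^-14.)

n(C6H5OH) = 0.05314 x 0.02655 = 0.001411 mol; V(NaOH) at equivalence = 0.001411/0.3925 = 0.003595 L.
At equivalence all the acid is converted to C6H5O-; total volume = 0.02655 + 0.003595 = 0.03014 L, so [C6H5O-] = 0.001411/0.03014 = 0.04680 M.
Kb = Kw/Ka = 1.0e-14 / 1.0 x 10^-10 = 0.000100.
[OH^-] = sqrt(Kb x [C6H5O-]) = sqrt(0.000100 x 0.04680) = 0.00216 M.
pOH = 2.66, so pH = 14.00 - 2.66 = 11.34.

11.34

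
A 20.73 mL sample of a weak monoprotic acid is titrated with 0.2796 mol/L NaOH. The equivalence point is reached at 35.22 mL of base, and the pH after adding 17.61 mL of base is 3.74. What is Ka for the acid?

17.61 mL is half of the equivalence volume, so this is the half-equivalence point where [HA] = [A^-].
At half-equivalence pH = pKa, so pKa = 3.74.
Ka = 10^(-3.74) = 1.8 x 10^-4.

1.8 x 10^-4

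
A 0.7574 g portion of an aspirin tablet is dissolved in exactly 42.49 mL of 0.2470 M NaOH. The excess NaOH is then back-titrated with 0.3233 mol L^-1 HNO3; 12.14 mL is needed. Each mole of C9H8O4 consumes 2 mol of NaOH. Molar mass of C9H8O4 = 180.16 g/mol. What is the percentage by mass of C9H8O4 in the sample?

Total n(NaOH) added = 0.2470 x 0.04249 = 0.01050 mol.
n(HNO3) used = 0.3233 x 0.01214 = 0.003925 mol, which equals the excess n(NaOH).
So n(NaOH) consumed by the sample = 0.01050 - 0.003925 = 0.006570 mol.
n(C9H8O4) = 0.006570 / 2 = 0.003285 mol.
mass C9H8O4 = 0.003285 x 180.16 = 0.5918 g, so %C9H8O4 = 0.5918/0.7574 x 100 = 78.1%.

78.1%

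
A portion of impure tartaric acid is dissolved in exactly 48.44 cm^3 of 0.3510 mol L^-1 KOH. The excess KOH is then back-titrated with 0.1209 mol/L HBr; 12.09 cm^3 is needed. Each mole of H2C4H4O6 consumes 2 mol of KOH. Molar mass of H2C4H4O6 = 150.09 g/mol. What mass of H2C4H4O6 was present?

Total n(KOH) added = 0.3510 x 0.04844 = 0.01700 mol.
n(HBr) used = 0.1209 x 0.01209 = 0.001462 mol, which equals the excess n(KOH).
So n(KOH) consumed by the sample = 0.01700 - 0.001462 = 0.01554 mol.
n(H2C4H4O6) = 0.01554 / 2 = 0.007770 mol.
mass = 0.007770 mol x 150.09 g/mol = 1.17 g.

1.17 g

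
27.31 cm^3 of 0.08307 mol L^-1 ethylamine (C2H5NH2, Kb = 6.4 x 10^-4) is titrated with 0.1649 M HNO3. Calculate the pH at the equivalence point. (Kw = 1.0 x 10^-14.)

6.03

n(C2H5NH2) = 0.08307 x 0.02731 = 0.002269 mol; V(HNO3) at equivalence = 0.002269/0.1649 = 0.01376 L.
At equivalence the base is fully converted to C2H5NH3+; total volume = 0.04107 L, so [C2H5NH3+] = 0.002269/0.04107 = 0.05524 M.
Ka(C2H5NH3+) = Kw/Kb = 1.0e-14 / 6.4 x 10^-4 = 1.56e-11.
[H^+] = sqrt(Ka x [C2H5NH3+]) = sqrt(1.56e-11 x 0.05524) = 9.29e-7 M.
pH = -log(9.29e-7) = 6.03.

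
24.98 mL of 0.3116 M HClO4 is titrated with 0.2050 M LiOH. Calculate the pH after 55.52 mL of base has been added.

n(acid) = 0.3116 x 0.02498 = 0.007784 mol; n(LiOH) added = 0.2050 x 0.05552 = 0.01138 mol.
Base is in excess by 0.01138 - 0.007784 = 0.003598 mol in a total volume of 0.08050 L.
[OH^-] = 0.003598/0.08050 = 0.04469 M, so pOH = 1.35 and pH = 14.00 - 1.35 = 12.65.

12.65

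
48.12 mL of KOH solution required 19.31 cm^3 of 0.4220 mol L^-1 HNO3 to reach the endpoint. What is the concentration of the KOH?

n(HNO3) delivered = 0.4220 x 0.01931 = 0.008149 mol.
For a 1:1 reaction, n(KOH) = 0.008149 mol.
[KOH] = 0.008149 mol / 0.04812 L = 0.169 M.

0.169 M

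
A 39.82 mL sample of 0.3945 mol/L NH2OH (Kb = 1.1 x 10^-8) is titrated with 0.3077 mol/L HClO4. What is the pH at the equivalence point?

n(NH2OH) = 0.3945 x 0.03982 = 0.01571 mol; V(HClO4) at equivalence = 0.01571/0.3077 = 0.05105 L.
At equivalence the base is fully converted to NH3OH+; total volume = 0.09087 L, so [NH3OH+] = 0.01571/0.09087 = 0.1729 M.
Ka(NH3OH+) = Kw/Kb = 1.0e-14 / 1.1 x 10^-8 = 9.09e-7.
[H^+] = sqrt(Ka x [NH3OH+]) = sqrt(9.09e-7 x 0.1729) = 0.000396 M.
pH = -log(0.000396) = 3.40.

3.40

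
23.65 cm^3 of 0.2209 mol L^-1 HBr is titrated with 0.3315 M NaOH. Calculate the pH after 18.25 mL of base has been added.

n(acid) = 0.2209 x 0.02365 = 0.005224 mol; n(NaOH) added = 0.3315 x 0.01825 = 0.006050 mol.
Base is in excess by 0.006050 - 0.005224 = 0.0008256 mol in a total volume of 0.04190 L.
[OH^-] = 0.0008256/0.04190 = 0.01970 M, so pOH = 1.71 and pH = 14.00 - 1.71 = 12.29.

12.29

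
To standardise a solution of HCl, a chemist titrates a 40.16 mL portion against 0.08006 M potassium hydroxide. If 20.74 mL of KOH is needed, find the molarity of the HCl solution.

n(KOH) delivered = 0.08006 x 0.02074 = 0.001660 mol.
For a 1:1 reaction, n(HCl) = 0.001660 mol.
[HCl] = 0.001660 mol / 0.04016 L = 0.0413 M.

0.0413 M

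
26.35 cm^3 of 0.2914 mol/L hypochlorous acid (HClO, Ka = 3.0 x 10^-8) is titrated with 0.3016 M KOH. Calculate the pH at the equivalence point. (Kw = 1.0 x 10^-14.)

10.35

n(HClO) = 0.2914 x 0.02635 = 0.007678 mol; V(KOH) at equivalence = 0.007678/0.3016 = 0.02546 L.
At equivalence all the acid is converted to ClO-; total volume = 0.02635 + 0.02546 = 0.05181 L, so [ClO-] = 0.007678/0.05181 = 0.1482 M.
Kb = Kw/Ka = 1.0e-14 / 3.0 x 10^-8 = 3.33e-7.
[OH^-] = sqrt(Kb x [ClO-]) = sqrt(3.33e-7 x 0.1482) = 0.000222 M.
pOH = 3.65, so pH = 14.00 - 3.65 = 10.35.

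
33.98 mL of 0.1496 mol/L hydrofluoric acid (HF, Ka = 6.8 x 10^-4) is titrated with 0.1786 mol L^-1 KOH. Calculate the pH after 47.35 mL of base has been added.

12.62

n(acid) = 0.1496 x 0.03398 = 0.005083 mol; n(KOH) added = 0.1786 x 0.04735 = 0.008457 mol.
Base is in excess by 0.008457 - 0.005083 = 0.003373 mol in a total volume of 0.08133 L.
[OH^-] = 0.003373/0.08133 = 0.04148 M, so pOH = 1.38 and pH = 14.00 - 1.38 = 12.62.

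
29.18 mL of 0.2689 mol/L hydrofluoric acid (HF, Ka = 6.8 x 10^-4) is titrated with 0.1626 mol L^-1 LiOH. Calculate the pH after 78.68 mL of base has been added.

n(acid) = 0.2689 x 0.02918 = 0.007847 mol; n(LiOH) added = 0.1626 x 0.07868 = 0.01279 mol.
Base is in excess by 0.01279 - 0.007847 = 0.004947 mol in a total volume of 0.1079 L.
[OH^-] = 0.004947/0.1079 = 0.04586 M, so pOH = 1.34 and pH = 14.00 - 1.34 = 12.66.

12.66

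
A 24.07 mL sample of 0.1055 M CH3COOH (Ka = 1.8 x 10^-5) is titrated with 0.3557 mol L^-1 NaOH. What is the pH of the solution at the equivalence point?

n(CH3COOH) = 0.1055 x 0.02407 = 0.002539 mol; V(NaOH) at equivalence = 0.002539/0.3557 = 0.007139 L.
At equivalence all the acid is converted to CH3COO-; total volume = 0.02407 + 0.007139 = 0.03121 L, so [CH3COO-] = 0.002539/0.03121 = 0.08137 M.
Kb = Kw/Ka = 1.0e-14 / 1.8 x 10^-5 = 5.56e-10.
[OH^-] = sqrt(Kb x [CH3COO-]) = sqrt(5.56e-10 x 0.08137) = 6.72e-6 M.
pOH = 5.17, so pH = 14.00 - 5.17 = 8.83.

8.83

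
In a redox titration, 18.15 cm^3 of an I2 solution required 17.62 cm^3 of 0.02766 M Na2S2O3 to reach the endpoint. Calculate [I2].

0.0134 M

n(Na2S2O3) = 0.02766 x 0.01762 = 0.0004874 mol.
From the balanced equation, 2 mol Na2S2O3 reacts with 1 mol I2, so n(I2) = 0.0004874 x 1/2 = 0.0002437 mol.
[I2] = 0.0002437 / 0.01815 L = 0.0134 M.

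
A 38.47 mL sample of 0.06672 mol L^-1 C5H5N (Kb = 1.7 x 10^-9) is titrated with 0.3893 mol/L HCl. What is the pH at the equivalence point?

3.24

n(C5H5N) = 0.06672 x 0.03847 = 0.002567 mol; V(HCl) at equivalence = 0.002567/0.3893 = 0.006593 L.
At equivalence the base is fully converted to C5H5NH+; total volume = 0.04506 L, so [C5H5NH+] = 0.002567/0.04506 = 0.05696 M.
Ka(C5H5NH+) = Kw/Kb = 1.0e-14 / 1.7 x 10^-9 = 5.88e-6.
[H^+] = sqrt(Ka x [C5H5NH+]) = sqrt(5.88e-6 x 0.05696) = 0.000579 M.
pH = -log(0.000579) = 3.24.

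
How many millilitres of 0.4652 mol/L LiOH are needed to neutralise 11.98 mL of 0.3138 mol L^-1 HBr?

n(HBr) = 0.3138 mol/L x 0.01198 L = 0.003759 mol.
At equivalence n(LiOH) = n(HBr) = 0.003759 mol.
V(LiOH) = 0.003759 / 0.4652 = 0.008081 L = 8.08 mL.

8.08 mL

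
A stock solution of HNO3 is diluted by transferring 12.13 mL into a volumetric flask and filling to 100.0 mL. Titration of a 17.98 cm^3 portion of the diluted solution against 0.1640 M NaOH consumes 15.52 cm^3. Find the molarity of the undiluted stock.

n(NaOH) = 0.1640 x 0.01552 = 0.002545 mol.
n(HNO3) in the aliquot = 0.002545 mol.
[diluted HNO3] = 0.002545 / 0.01798 = 0.1416 M.
Dilution factor = 100.0/12.13 = 8.244, so [stock] = 0.1416 x 8.244 = 1.17 M.

1.17 M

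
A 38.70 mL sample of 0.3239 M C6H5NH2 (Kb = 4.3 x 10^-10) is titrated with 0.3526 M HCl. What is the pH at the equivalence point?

n(C6H5NH2) = 0.3239 x 0.03870 = 0.01253 mol; V(HCl) at equivalence = 0.01253/0.3526 = 0.03555 L.
At equivalence the base is fully converted to C6H5NH3+; total volume = 0.07425 L, so [C6H5NH3+] = 0.01253/0.07425 = 0.1688 M.
Ka(C6H5NH3+) = Kw/Kb = 1.0e-14 / 4.3 x 10^-10 = 2.33e-5.
[H^+] = sqrt(Ka x [C6H5NH3+]) = sqrt(2.33e-5 x 0.1688) = 0.00198 M.
pH = -log(0.00198) = 2.70.

2.70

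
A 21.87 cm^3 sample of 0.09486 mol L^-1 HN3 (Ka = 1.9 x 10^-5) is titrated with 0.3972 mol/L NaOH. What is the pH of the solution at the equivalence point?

8.80

n(HN3) = 0.09486 x 0.02187 = 0.002075 mol; V(NaOH) at equivalence = 0.002075/0.3972 = 0.005223 L.
At equivalence all the acid is converted to N3-; total volume = 0.02187 + 0.005223 = 0.02709 L, so [N3-] = 0.002075/0.02709 = 0.07657 M.
Kb = Kw/Ka = 1.0e-14 / 1.9 x 10^-5 = 5.26e-10.
[OH^-] = sqrt(Kb x [N3-]) = sqrt(5.26e-10 x 0.07657) = 6.35e-6 M.
pOH = 5.20, so pH = 14.00 - 5.20 = 8.80.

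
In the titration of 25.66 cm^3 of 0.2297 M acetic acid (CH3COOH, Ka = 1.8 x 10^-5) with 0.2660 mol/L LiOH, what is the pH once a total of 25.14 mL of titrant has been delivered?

n(acid) = 0.2297 x 0.02566 = 0.005894 mol; n(LiOH) added = 0.2660 x 0.02514 = 0.006687 mol.
Base is in excess by 0.006687 - 0.005894 = 0.0007931 mol in a total volume of 0.05080 L.
[OH^-] = 0.0007931/0.05080 = 0.01561 M, so pOH = 1.81 and pH = 14.00 - 1.81 = 12.19.

12.19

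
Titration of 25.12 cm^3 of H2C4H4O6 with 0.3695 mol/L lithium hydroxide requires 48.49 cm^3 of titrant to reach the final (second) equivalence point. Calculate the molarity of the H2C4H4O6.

n(LiOH) = 0.3695 x 0.04849 = 0.01792 mol.
At the final (second) equivalence point, 2 mol OH^- react per mol H2C4H4O6, so n(H2C4H4O6) = 0.01792 / 2 = 0.008959 mol.
[H2C4H4O6] = 0.008959 / 0.02512 L = 0.357 M.

0.357 M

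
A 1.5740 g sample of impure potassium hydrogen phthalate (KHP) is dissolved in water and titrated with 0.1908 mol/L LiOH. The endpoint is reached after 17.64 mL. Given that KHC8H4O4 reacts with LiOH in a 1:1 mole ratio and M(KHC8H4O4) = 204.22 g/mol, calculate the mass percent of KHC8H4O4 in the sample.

n(LiOH) = 0.1908 x 0.01764 = 0.003366 mol.
n(KHC8H4O4) = 0.003366 / 1 = 0.003366 mol.
mass of KHC8H4O4 = 0.003366 x 204.22 = 0.6873 g.
% purity = 0.6873 / 1.5740 x 100 = 43.7%.

43.7%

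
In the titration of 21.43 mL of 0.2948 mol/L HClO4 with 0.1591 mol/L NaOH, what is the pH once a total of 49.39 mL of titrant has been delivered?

12.34

n(acid) = 0.2948 x 0.02143 = 0.006318 mol; n(NaOH) added = 0.1591 x 0.04939 = 0.007858 mol.
Base is in excess by 0.007858 - 0.006318 = 0.001540 mol in a total volume of 0.07082 L.
[OH^-] = 0.001540/0.07082 = 0.02175 M, so pOH = 1.66 and pH = 14.00 - 1.66 = 12.34.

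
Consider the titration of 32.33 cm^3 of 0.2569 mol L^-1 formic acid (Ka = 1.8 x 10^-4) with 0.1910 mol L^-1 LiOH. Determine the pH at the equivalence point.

8.39

n(HCOOH) = 0.2569 x 0.03233 = 0.008306 mol; V(LiOH) at equivalence = 0.008306/0.1910 = 0.04348 L.
At equivalence all the acid is converted to HCOO-; total volume = 0.03233 + 0.04348 = 0.07581 L, so [HCOO-] = 0.008306/0.07581 = 0.1096 M.
Kb = Kw/Ka = 1.0e-14 / 1.8 x 10^-4 = 5.56e-11.
[OH^-] = sqrt(Kb x [HCOO-]) = sqrt(5.56e-11 x 0.1096) = 2.47e-6 M.
pOH = 5.61, so pH = 14.00 - 5.61 = 8.39.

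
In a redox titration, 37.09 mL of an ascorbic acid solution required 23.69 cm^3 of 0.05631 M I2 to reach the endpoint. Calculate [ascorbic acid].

0.0360 M

n(I2) = 0.05631 x 0.02369 = 0.001334 mol.
From the balanced equation, 1 mol I2 reacts with 1 mol ascorbic acid, so n(ascorbic acid) = 0.001334 x 1/1 = 0.001334 mol.
[ascorbic acid] = 0.001334 / 0.03709 L = 0.0360 M.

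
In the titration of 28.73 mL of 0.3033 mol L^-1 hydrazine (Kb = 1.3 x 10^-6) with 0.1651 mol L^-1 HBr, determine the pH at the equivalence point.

4.54

n(N2H4) = 0.3033 x 0.02873 = 0.008714 mol; V(HBr) at equivalence = 0.008714/0.1651 = 0.05278 L.
At equivalence the base is fully converted to N2H5+; total volume = 0.08151 L, so [N2H5+] = 0.008714/0.08151 = 0.1069 M.
Ka(N2H5+) = Kw/Kb = 1.0e-14 / 1.3 x 10^-6 = 7.69e-9.
[H^+] = sqrt(Ka x [N2H5+]) = sqrt(7.69e-9 x 0.1069) = 2.87e-5 M.
pH = -log(2.87e-5) = 4.54.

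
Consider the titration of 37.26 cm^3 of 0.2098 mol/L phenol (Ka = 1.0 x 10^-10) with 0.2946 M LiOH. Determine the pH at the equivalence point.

n(C6H5OH) = 0.2098 x 0.03726 = 0.007817 mol; V(LiOH) at equivalence = 0.007817/0.2946 = 0.02653 L.
At equivalence all the acid is converted to C6H5O-; total volume = 0.03726 + 0.02653 = 0.06379 L, so [C6H5O-] = 0.007817/0.06379 = 0.1225 M.
Kb = Kw/Ka = 1.0e-14 / 1.0 x 10^-10 = 0.000100.
[OH^-] = sqrt(Kb x [C6H5O-]) = sqrt(0.000100 x 0.1225) = 0.00350 M.
pOH = 2.46, so pH = 14.00 - 2.46 = 11.54.

11.54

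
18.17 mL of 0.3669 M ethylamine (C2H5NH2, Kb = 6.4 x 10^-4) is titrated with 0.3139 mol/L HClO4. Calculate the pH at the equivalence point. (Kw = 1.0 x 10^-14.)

5.79

n(C2H5NH2) = 0.3669 x 0.01817 = 0.006667 mol; V(HClO4) at equivalence = 0.006667/0.3139 = 0.02124 L.
At equivalence the base is fully converted to C2H5NH3+; total volume = 0.03941 L, so [C2H5NH3+] = 0.006667/0.03941 = 0.1692 M.
Ka(C2H5NH3+) = Kw/Kb = 1.0e-14 / 6.4 x 10^-4 = 1.56e-11.
[H^+] = sqrt(Ka x [C2H5NH3+]) = sqrt(1.56e-11 x 0.1692) = 1.63e-6 M.
pH = -log(1.63e-6) = 5.79.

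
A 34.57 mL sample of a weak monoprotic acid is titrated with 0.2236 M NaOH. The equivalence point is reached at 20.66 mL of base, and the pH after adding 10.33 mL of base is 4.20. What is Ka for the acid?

6.3 x 10^-5

10.33 mL is half of the equivalence volume, so this is the half-equivalence point where [HA] = [A^-].
At half-equivalence pH = pKa, so pKa = 4.20.
Ka = 10^(-4.20) = 6.3 x 10^-5.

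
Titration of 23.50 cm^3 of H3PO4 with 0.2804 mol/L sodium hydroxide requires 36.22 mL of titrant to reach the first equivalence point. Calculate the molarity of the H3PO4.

0.432 M

n(NaOH) = 0.2804 x 0.03622 = 0.01016 mol.
At the first equivalence point, 1 mol OH^- react per mol H3PO4, so n(H3PO4) = 0.01016 / 1 = 0.01016 mol.
[H3PO4] = 0.01016 / 0.02350 L = 0.432 M.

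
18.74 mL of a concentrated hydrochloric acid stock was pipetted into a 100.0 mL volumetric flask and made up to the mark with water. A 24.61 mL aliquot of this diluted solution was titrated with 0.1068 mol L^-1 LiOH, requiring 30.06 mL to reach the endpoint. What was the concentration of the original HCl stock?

n(LiOH) = 0.1068 x 0.03006 = 0.003210 mol.
n(HCl) in the aliquot = 0.003210 mol.
[diluted HCl] = 0.003210 / 0.02461 = 0.1305 M.
Dilution factor = 100.0/18.74 = 5.336, so [stock] = 0.1305 x 5.336 = 0.696 M.

0.696 M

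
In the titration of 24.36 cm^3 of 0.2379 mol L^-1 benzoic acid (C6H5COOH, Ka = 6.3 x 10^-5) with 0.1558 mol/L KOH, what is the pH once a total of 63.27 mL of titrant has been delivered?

n(acid) = 0.2379 x 0.02436 = 0.005795 mol; n(KOH) added = 0.1558 x 0.06327 = 0.009857 mol.
Base is in excess by 0.009857 - 0.005795 = 0.004062 mol in a total volume of 0.08763 L.
[OH^-] = 0.004062/0.08763 = 0.04636 M, so pOH = 1.33 and pH = 14.00 - 1.33 = 12.67.

12.67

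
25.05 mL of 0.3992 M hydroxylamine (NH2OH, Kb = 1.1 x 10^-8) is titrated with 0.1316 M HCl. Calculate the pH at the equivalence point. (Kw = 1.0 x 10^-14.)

3.52

n(NH2OH) = 0.3992 x 0.02505 = 0.01000 mol; V(HCl) at equivalence = 0.01000/0.1316 = 0.07599 L.
At equivalence the base is fully converted to NH3OH+; total volume = 0.1010 L, so [NH3OH+] = 0.01000/0.1010 = 0.09897 M.
Ka(NH3OH+) = Kw/Kb = 1.0e-14 / 1.1 x 10^-8 = 9.09e-7.
[H^+] = sqrt(Ka x [NH3OH+]) = sqrt(9.09e-7 x 0.09897) = 0.000300 M.
pH = -log(0.000300) = 3.52.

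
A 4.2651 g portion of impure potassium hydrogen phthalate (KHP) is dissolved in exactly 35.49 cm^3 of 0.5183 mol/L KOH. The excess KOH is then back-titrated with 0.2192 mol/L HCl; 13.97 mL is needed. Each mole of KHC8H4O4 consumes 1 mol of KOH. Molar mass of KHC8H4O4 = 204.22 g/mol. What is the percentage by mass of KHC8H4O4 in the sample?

73.4%

Total n(KOH) added = 0.5183 x 0.03549 = 0.01839 mol.
n(HCl) used = 0.2192 x 0.01397 = 0.003062 mol, which equals the excess n(KOH).
So n(KOH) consumed by the sample = 0.01839 - 0.003062 = 0.01533 mol.
n(KHC8H4O4) = 0.01533 / 1 = 0.01533 mol.
mass KHC8H4O4 = 0.01533 x 204.22 = 3.131 g, so %KHC8H4O4 = 3.131/4.2651 x 100 = 73.4%.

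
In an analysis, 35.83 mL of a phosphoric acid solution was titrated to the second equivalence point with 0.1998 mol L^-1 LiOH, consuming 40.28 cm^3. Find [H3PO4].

0.112 M

n(LiOH) = 0.1998 x 0.04028 = 0.008048 mol.
At the second equivalence point, 2 mol OH^- react per mol H3PO4, so n(H3PO4) = 0.008048 / 2 = 0.004024 mol.
[H3PO4] = 0.004024 / 0.03583 L = 0.112 M.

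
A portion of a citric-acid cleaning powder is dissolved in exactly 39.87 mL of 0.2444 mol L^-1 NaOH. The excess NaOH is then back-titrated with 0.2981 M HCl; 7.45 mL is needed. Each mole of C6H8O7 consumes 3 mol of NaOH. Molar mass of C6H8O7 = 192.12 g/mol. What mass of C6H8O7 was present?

Total n(NaOH) added = 0.2444 x 0.03987 = 0.009744 mol.
n(HCl) used = 0.2981 x 0.007450 = 0.002221 mol, which equals the excess n(NaOH).
So n(NaOH) consumed by the sample = 0.009744 - 0.002221 = 0.007523 mol.
n(C6H8O7) = 0.007523 / 3 = 0.002508 mol.
mass = 0.002508 mol x 192.12 g/mol = 0.482 g.

0.482 g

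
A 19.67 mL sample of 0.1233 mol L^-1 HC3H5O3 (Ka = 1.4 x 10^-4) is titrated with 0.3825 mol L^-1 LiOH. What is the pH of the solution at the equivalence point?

n(HC3H5O3) = 0.1233 x 0.01967 = 0.002425 mol; V(LiOH) at equivalence = 0.002425/0.3825 = 0.006341 L.
At equivalence all the acid is converted to C3H5O3-; total volume = 0.01967 + 0.006341 = 0.02601 L, so [C3H5O3-] = 0.002425/0.02601 = 0.09324 M.
Kb = Kw/Ka = 1.0e-14 / 1.4 x 10^-4 = 7.14e-11.
[OH^-] = sqrt(Kb x [C3H5O3-]) = sqrt(7.14e-11 x 0.09324) = 2.58e-6 M.
pOH = 5.59, so pH = 14.00 - 5.59 = 8.41.

8.41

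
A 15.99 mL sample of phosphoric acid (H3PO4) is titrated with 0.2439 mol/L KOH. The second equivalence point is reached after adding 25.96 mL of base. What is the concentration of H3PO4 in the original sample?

0.198 M

n(KOH) = 0.2439 x 0.02596 = 0.006332 mol.
At the second equivalence point, 2 mol OH^- react per mol H3PO4, so n(H3PO4) = 0.006332 / 2 = 0.003166 mol.
[H3PO4] = 0.003166 / 0.01599 L = 0.198 M.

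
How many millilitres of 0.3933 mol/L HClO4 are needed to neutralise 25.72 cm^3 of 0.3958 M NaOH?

25.9 mL

n(NaOH) = 0.3958 mol/L x 0.02572 L = 0.01018 mol.
At equivalence n(HClO4) = n(NaOH) = 0.01018 mol.
V(HClO4) = 0.01018 / 0.3933 = 0.02588 L = 25.9 mL.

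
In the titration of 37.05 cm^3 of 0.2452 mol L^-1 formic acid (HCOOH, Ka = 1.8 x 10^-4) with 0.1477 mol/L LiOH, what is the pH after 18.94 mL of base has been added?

Initial n(HCOOH) = 0.2452 x 0.03705 = 0.009085 mol.
n(LiOH) added = 0.1477 x 0.01894 = 0.002797 mol, converting that many moles of HCOOH to HCOO-.
Remaining n(HCOOH) = 0.006287 mol; n(HCOO-) = 0.002797 mol.
By Henderson-Hasselbalch, pH = pKa + log([A^-]/[HA]) = 3.74 + log(0.002797/0.006287) = 3.74 + (-0.35) = 3.39.

3.39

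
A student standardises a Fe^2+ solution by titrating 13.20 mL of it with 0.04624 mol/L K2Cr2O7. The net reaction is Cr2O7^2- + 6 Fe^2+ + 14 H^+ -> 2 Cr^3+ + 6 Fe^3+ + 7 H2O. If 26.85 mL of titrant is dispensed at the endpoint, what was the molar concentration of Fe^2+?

n(K2Cr2O7) = 0.04624 x 0.02685 = 0.001242 mol.
From the balanced equation, 1 mol K2Cr2O7 reacts with 6 mol Fe^2+, so n(Fe^2+) = 0.001242 x 6/1 = 0.007449 mol.
[Fe^2+] = 0.007449 / 0.01320 L = 0.564 M.

0.564 M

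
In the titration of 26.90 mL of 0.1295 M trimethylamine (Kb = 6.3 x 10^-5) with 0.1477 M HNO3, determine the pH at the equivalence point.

n((CH3)3N) = 0.1295 x 0.02690 = 0.003484 mol; V(HNO3) at equivalence = 0.003484/0.1477 = 0.02359 L.
At equivalence the base is fully converted to (CH3)3NH+; total volume = 0.05049 L, so [(CH3)3NH+] = 0.003484/0.05049 = 0.06900 M.
Ka((CH3)3NH+) = Kw/Kb = 1.0e-14 / 6.3 x 10^-5 = 1.59e-10.
[H^+] = sqrt(Ka x [(CH3)3NH+]) = sqrt(1.59e-10 x 0.06900) = 3.31e-6 M.
pH = -log(3.31e-6) = 5.48.

5.48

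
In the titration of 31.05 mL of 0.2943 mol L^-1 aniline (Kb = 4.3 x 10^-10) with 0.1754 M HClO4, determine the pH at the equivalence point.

n(C6H5NH2) = 0.2943 x 0.03105 = 0.009138 mol; V(HClO4) at equivalence = 0.009138/0.1754 = 0.05210 L.
At equivalence the base is fully converted to C6H5NH3+; total volume = 0.08315 L, so [C6H5NH3+] = 0.009138/0.08315 = 0.1099 M.
Ka(C6H5NH3+) = Kw/Kb = 1.0e-14 / 4.3 x 10^-10 = 2.33e-5.
[H^+] = sqrt(Ka x [C6H5NH3+]) = sqrt(2.33e-5 x 0.1099) = 0.00160 M.
pH = -log(0.00160) = 2.80.

2.80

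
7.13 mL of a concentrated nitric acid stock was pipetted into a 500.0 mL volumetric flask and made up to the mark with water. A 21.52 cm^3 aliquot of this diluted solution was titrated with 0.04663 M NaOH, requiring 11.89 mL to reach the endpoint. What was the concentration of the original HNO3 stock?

n(NaOH) = 0.04663 x 0.01189 = 0.0005544 mol.
n(HNO3) in the aliquot = 0.0005544 mol.
[diluted HNO3] = 0.0005544 / 0.02152 = 0.02576 M.
Dilution factor = 500.0/7.130 = 70.13, so [stock] = 0.02576 x 70.13 = 1.81 M.

1.81 M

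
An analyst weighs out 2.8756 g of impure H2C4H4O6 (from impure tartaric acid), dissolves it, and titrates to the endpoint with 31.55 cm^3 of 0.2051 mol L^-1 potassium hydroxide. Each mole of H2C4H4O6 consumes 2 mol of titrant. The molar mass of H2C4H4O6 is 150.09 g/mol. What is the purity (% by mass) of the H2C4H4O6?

n(KOH) = 0.2051 x 0.03155 = 0.006471 mol.
n(H2C4H4O6) = 0.006471 / 2 = 0.003235 mol.
mass of H2C4H4O6 = 0.003235 x 150.09 = 0.4856 g.
% purity = 0.4856 / 2.8756 x 100 = 16.9%.

16.9%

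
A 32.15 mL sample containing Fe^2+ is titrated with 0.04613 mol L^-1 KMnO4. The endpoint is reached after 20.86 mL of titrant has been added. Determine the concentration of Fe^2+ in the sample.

n(KMnO4) = 0.04613 x 0.02086 = 0.0009623 mol.
From the balanced equation, 1 mol KMnO4 reacts with 5 mol Fe^2+, so n(Fe^2+) = 0.0009623 x 5/1 = 0.004811 mol.
[Fe^2+] = 0.004811 / 0.03215 L = 0.150 M.

0.150 M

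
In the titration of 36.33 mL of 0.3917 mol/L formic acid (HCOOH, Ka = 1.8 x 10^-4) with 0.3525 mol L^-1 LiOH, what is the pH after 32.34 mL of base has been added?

4.35

Initial n(HCOOH) = 0.3917 x 0.03633 = 0.01423 mol.
n(LiOH) added = 0.3525 x 0.03234 = 0.01140 mol, converting that many moles of HCOOH to HCOO-.
Remaining n(HCOOH) = 0.002831 mol; n(HCOO-) = 0.01140 mol.
By Henderson-Hasselbalch, pH = pKa + log([A^-]/[HA]) = 3.74 + log(0.01140/0.002831) = 3.74 + (+0.61) = 4.35.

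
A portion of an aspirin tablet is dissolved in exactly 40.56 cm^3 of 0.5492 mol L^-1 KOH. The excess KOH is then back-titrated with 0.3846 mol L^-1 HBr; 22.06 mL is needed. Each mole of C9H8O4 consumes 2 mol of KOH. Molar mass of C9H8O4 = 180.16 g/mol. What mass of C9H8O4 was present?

1.24 g

Total n(KOH) added = 0.5492 x 0.04056 = 0.02228 mol.
n(HBr) used = 0.3846 x 0.02206 = 0.008484 mol, which equals the excess n(KOH).
So n(KOH) consumed by the sample = 0.02228 - 0.008484 = 0.01379 mol.
n(C9H8O4) = 0.01379 / 2 = 0.006896 mol.
mass = 0.006896 mol x 180.16 g/mol = 1.24 g.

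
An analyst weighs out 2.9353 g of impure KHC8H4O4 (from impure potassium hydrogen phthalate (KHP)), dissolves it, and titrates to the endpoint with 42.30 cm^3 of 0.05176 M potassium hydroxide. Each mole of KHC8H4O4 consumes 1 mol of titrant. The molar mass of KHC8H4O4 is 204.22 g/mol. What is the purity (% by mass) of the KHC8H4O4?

15.2%

n(KOH) = 0.05176 x 0.04230 = 0.002189 mol.
n(KHC8H4O4) = 0.002189 / 1 = 0.002189 mol.
mass of KHC8H4O4 = 0.002189 x 204.22 = 0.4471 g.
% purity = 0.4471 / 2.9353 x 100 = 15.2%.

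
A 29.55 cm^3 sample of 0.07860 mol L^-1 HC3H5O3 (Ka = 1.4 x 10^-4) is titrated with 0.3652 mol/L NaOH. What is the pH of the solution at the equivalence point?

8.33

n(HC3H5O3) = 0.07860 x 0.02955 = 0.002323 mol; V(NaOH) at equivalence = 0.002323/0.3652 = 0.006360 L.
At equivalence all the acid is converted to C3H5O3-; total volume = 0.02955 + 0.006360 = 0.03591 L, so [C3H5O3-] = 0.002323/0.03591 = 0.06468 M.
Kb = Kw/Ka = 1.0e-14 / 1.4 x 10^-4 = 7.14e-11.
[OH^-] = sqrt(Kb x [C3H5O3-]) = sqrt(7.14e-11 x 0.06468) = 2.15e-6 M.
pOH = 5.67, so pH = 14.00 - 5.67 = 8.33.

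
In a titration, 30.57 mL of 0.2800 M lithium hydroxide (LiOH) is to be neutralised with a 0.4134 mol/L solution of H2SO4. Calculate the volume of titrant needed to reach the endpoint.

10.4 mL

n(LiOH) = 0.2800 mol/L x 0.03057 L = 0.008560 mol.
The neutralisation is 2 LiOH : 1 H2SO4, so n(H2SO4) = 0.008560 x 1/2 = 0.004280 mol.
V(H2SO4) = 0.004280 / 0.4134 = 0.01035 L = 10.4 mL.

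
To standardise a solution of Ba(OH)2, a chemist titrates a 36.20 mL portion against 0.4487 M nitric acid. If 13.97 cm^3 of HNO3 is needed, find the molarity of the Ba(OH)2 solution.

0.0866 M

n(HNO3) delivered = 0.4487 x 0.01397 = 0.006268 mol.
The reaction is 1 Ba(OH)2 + 2 HNO3, so n(Ba(OH)2) = 0.006268 x 1/2 = 0.003134 mol.
[Ba(OH)2] = 0.003134 mol / 0.03620 L = 0.0866 M.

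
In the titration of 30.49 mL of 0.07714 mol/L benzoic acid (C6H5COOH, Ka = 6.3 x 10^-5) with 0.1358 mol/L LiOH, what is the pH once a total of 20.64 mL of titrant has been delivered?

11.95

n(acid) = 0.07714 x 0.03049 = 0.002352 mol; n(LiOH) added = 0.1358 x 0.02064 = 0.002803 mol.
Base is in excess by 0.002803 - 0.002352 = 0.0004509 mol in a total volume of 0.05113 L.
[OH^-] = 0.0004509/0.05113 = 0.008819 M, so pOH = 2.05 and pH = 14.00 - 2.05 = 11.95.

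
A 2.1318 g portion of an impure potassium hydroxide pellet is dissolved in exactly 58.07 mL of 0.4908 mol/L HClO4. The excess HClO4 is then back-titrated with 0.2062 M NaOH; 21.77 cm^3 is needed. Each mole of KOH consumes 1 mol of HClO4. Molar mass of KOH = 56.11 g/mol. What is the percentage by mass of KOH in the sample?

63.2%

Total n(HClO4) added = 0.4908 x 0.05807 = 0.02850 mol.
n(NaOH) used = 0.2062 x 0.02177 = 0.004489 mol, which equals the excess n(HClO4).
So n(HClO4) consumed by the sample = 0.02850 - 0.004489 = 0.02401 mol.
n(KOH) = 0.02401 / 1 = 0.02401 mol.
mass KOH = 0.02401 x 56.11 = 1.347 g, so %KOH = 1.347/2.1318 x 100 = 63.2%.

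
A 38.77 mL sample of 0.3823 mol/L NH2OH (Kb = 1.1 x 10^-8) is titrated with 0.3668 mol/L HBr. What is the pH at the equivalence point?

3.38

n(NH2OH) = 0.3823 x 0.03877 = 0.01482 mol; V(HBr) at equivalence = 0.01482/0.3668 = 0.04041 L.
At equivalence the base is fully converted to NH3OH+; total volume = 0.07918 L, so [NH3OH+] = 0.01482/0.07918 = 0.1872 M.
Ka(NH3OH+) = Kw/Kb = 1.0e-14 / 1.1 x 10^-8 = 9.09e-7.
[H^+] = sqrt(Ka x [NH3OH+]) = sqrt(9.09e-7 x 0.1872) = 0.000413 M.
pH = -log(0.000413) = 3.38.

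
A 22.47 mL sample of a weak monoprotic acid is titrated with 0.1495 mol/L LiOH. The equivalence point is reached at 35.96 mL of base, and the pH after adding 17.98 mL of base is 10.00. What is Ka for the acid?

1.0 x 10^-10

17.98 mL is half of the equivalence volume, so this is the half-equivalence point where [HA] = [A^-].
At half-equivalence pH = pKa, so pKa = 10.00.
Ka = 10^(-10.00) = 1.0 x 10^-10.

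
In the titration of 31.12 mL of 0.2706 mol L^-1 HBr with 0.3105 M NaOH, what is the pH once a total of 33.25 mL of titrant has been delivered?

n(acid) = 0.2706 x 0.03112 = 0.008421 mol; n(NaOH) added = 0.3105 x 0.03325 = 0.01032 mol.
Base is in excess by 0.01032 - 0.008421 = 0.001903 mol in a total volume of 0.06437 L.
[OH^-] = 0.001903/0.06437 = 0.02956 M, so pOH = 1.53 and pH = 14.00 - 1.53 = 12.47.

12.47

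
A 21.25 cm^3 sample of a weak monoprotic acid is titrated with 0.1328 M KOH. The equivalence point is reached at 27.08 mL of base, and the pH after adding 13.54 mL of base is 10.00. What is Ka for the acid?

13.54 mL is half of the equivalence volume, so this is the half-equivalence point where [HA] = [A^-].
At half-equivalence pH = pKa, so pKa = 10.00.
Ka = 10^(-10.00) = 1.0 x 10^-10.

1.0 x 10^-10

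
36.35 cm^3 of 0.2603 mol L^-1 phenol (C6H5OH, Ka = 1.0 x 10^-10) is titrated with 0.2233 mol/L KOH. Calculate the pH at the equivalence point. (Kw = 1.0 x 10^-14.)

n(C6H5OH) = 0.2603 x 0.03635 = 0.009462 mol; V(KOH) at equivalence = 0.009462/0.2233 = 0.04237 L.
At equivalence all the acid is converted to C6H5O-; total volume = 0.03635 + 0.04237 = 0.07872 L, so [C6H5O-] = 0.009462/0.07872 = 0.1202 M.
Kb = Kw/Ka = 1.0e-14 / 1.0 x 10^-10 = 0.000100.
[OH^-] = sqrt(Kb x [C6H5O-]) = sqrt(0.000100 x 0.1202) = 0.00347 M.
pOH = 2.46, so pH = 14.00 - 2.46 = 11.54.

11.54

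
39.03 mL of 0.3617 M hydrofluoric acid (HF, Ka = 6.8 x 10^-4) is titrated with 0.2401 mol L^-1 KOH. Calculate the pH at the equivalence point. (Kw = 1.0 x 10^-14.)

8.16

n(HF) = 0.3617 x 0.03903 = 0.01412 mol; V(KOH) at equivalence = 0.01412/0.2401 = 0.05880 L.
At equivalence all the acid is converted to F-; total volume = 0.03903 + 0.05880 = 0.09783 L, so [F-] = 0.01412/0.09783 = 0.1443 M.
Kb = Kw/Ka = 1.0e-14 / 6.8 x 10^-4 = 1.47e-11.
[OH^-] = sqrt(Kb x [F-]) = sqrt(1.47e-11 x 0.1443) = 1.46e-6 M.
pOH = 5.84, so pH = 14.00 - 5.84 = 8.16.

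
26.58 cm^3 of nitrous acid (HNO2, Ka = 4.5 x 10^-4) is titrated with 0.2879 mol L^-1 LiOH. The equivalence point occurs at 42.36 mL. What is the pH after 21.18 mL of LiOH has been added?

3.35

21.18 mL is exactly half the equivalence volume (42.36/2), i.e. the half-equivalence point.
There, n(HA) = n(A^-), so pH = pKa = -log(4.5 x 10^-4) = 3.35.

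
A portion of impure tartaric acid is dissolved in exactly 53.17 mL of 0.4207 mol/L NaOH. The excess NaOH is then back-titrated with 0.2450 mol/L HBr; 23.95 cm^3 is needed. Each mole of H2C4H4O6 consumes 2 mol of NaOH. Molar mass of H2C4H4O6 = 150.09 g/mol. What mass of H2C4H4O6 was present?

1.24 g

Total n(NaOH) added = 0.4207 x 0.05317 = 0.02237 mol.
n(HBr) used = 0.2450 x 0.02395 = 0.005868 mol, which equals the excess n(NaOH).
So n(NaOH) consumed by the sample = 0.02237 - 0.005868 = 0.01650 mol.
n(H2C4H4O6) = 0.01650 / 2 = 0.008250 mol.
mass = 0.008250 mol x 150.09 g/mol = 1.24 g.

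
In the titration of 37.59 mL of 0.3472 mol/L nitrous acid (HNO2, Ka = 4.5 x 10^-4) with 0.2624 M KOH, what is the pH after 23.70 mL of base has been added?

3.31

Initial n(HNO2) = 0.3472 x 0.03759 = 0.01305 mol.
n(KOH) added = 0.2624 x 0.02370 = 0.006219 mol, converting that many moles of HNO2 to NO2-.
Remaining n(HNO2) = 0.006832 mol; n(NO2-) = 0.006219 mol.
By Henderson-Hasselbalch, pH = pKa + log([A^-]/[HA]) = 3.35 + log(0.006219/0.006832) = 3.35 + (-0.04) = 3.31.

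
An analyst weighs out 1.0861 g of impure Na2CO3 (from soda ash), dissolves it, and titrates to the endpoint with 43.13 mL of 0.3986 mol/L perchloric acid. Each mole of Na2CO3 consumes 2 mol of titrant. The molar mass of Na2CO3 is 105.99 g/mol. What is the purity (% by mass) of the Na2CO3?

83.9%

n(HClO4) = 0.3986 x 0.04313 = 0.01719 mol.
n(Na2CO3) = 0.01719 / 2 = 0.008596 mol.
mass of Na2CO3 = 0.008596 x 105.99 = 0.9111 g.
% purity = 0.9111 / 1.0861 x 100 = 83.9%.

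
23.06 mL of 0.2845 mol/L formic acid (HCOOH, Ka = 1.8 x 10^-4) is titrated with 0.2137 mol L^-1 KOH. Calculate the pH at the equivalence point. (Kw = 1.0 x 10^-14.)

8.42

n(HCOOH) = 0.2845 x 0.02306 = 0.006561 mol; V(KOH) at equivalence = 0.006561/0.2137 = 0.03070 L.
At equivalence all the acid is converted to HCOO-; total volume = 0.02306 + 0.03070 = 0.05376 L, so [HCOO-] = 0.006561/0.05376 = 0.1220 M.
Kb = Kw/Ka = 1.0e-14 / 1.8 x 10^-4 = 5.56e-11.
[OH^-] = sqrt(Kb x [HCOO-]) = sqrt(5.56e-11 x 0.1220) = 2.60e-6 M.
pOH = 5.58, so pH = 14.00 - 5.58 = 8.42.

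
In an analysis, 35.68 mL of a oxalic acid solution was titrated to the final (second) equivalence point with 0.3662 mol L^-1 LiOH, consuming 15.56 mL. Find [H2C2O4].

n(LiOH) = 0.3662 x 0.01556 = 0.005698 mol.
At the final (second) equivalence point, 2 mol OH^- react per mol H2C2O4, so n(H2C2O4) = 0.005698 / 2 = 0.002849 mol.
[H2C2O4] = 0.002849 / 0.03568 L = 0.0798 M.

0.0798 M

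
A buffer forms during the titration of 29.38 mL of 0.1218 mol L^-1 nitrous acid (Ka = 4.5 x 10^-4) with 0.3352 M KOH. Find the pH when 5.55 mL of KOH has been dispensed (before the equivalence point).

Initial n(HNO2) = 0.1218 x 0.02938 = 0.003578 mol.
n(KOH) added = 0.3352 x 0.005550 = 0.001860 mol, converting that many moles of HNO2 to NO2-.
Remaining n(HNO2) = 0.001718 mol; n(NO2-) = 0.001860 mol.
By Henderson-Hasselbalch, pH = pKa + log([A^-]/[HA]) = 3.35 + log(0.001860/0.001718) = 3.35 + (+0.03) = 3.38.

3.38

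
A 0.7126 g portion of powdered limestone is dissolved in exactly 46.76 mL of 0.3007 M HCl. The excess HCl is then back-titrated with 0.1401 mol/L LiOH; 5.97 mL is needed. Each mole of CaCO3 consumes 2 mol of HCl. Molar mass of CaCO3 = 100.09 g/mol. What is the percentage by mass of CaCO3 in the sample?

Total n(HCl) added = 0.3007 x 0.04676 = 0.01406 mol.
n(LiOH) used = 0.1401 x 0.005970 = 0.0008364 mol, which equals the excess n(HCl).
So n(HCl) consumed by the sample = 0.01406 - 0.0008364 = 0.01322 mol.
n(CaCO3) = 0.01322 / 2 = 0.006612 mol.
mass CaCO3 = 0.006612 x 100.09 = 0.6618 g, so %CaCO3 = 0.6618/0.7126 x 100 = 92.9%.

92.9%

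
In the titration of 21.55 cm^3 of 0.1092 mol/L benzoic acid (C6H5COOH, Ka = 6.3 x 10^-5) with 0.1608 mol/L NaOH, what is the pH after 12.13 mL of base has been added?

Initial n(C6H5COOH) = 0.1092 x 0.02155 = 0.002353 mol.
n(NaOH) added = 0.1608 x 0.01213 = 0.001951 mol, converting that many moles of C6H5COOH to C6H5COO-.
Remaining n(C6H5COOH) = 0.0004028 mol; n(C6H5COO-) = 0.001951 mol.
By Henderson-Hasselbalch, pH = pKa + log([A^-]/[HA]) = 4.20 + log(0.001951/0.0004028) = 4.20 + (+0.69) = 4.89.

4.89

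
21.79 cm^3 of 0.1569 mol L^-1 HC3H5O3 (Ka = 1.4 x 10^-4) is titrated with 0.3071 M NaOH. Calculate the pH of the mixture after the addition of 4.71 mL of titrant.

Initial n(HC3H5O3) = 0.1569 x 0.02179 = 0.003419 mol.
n(NaOH) added = 0.3071 x 0.004710 = 0.001446 mol, converting that many moles of HC3H5O3 to C3H5O3-.
Remaining n(HC3H5O3) = 0.001972 mol; n(C3H5O3-) = 0.001446 mol.
By Henderson-Hasselbalch, pH = pKa + log([A^-]/[HA]) = 3.85 + log(0.001446/0.001972) = 3.85 + (-0.13) = 3.72.

3.72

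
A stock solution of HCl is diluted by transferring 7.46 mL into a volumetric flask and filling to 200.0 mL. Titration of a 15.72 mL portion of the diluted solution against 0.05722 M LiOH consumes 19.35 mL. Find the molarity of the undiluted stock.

1.89 M

n(LiOH) = 0.05722 x 0.01935 = 0.001107 mol.
n(HCl) in the aliquot = 0.001107 mol.
[diluted HCl] = 0.001107 / 0.01572 = 0.07043 M.
Dilution factor = 200.0/7.460 = 26.81, so [stock] = 0.07043 x 26.81 = 1.89 M.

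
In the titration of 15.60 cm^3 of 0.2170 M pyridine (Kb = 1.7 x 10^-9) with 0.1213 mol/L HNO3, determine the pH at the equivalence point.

n(C5H5N) = 0.2170 x 0.01560 = 0.003385 mol; V(HNO3) at equivalence = 0.003385/0.1213 = 0.02791 L.
At equivalence the base is fully converted to C5H5NH+; total volume = 0.04351 L, so [C5H5NH+] = 0.003385/0.04351 = 0.07781 M.
Ka(C5H5NH+) = Kw/Kb = 1.0e-14 / 1.7 x 10^-9 = 5.88e-6.
[H^+] = sqrt(Ka x [C5H5NH+]) = sqrt(5.88e-6 x 0.07781) = 0.000677 M.
pH = -log(0.000677) = 3.17.

3.17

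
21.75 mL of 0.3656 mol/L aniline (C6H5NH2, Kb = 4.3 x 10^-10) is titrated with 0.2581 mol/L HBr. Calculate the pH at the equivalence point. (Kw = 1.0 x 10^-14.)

2.73

n(C6H5NH2) = 0.3656 x 0.02175 = 0.007952 mol; V(HBr) at equivalence = 0.007952/0.2581 = 0.03081 L.
At equivalence the base is fully converted to C6H5NH3+; total volume = 0.05256 L, so [C6H5NH3+] = 0.007952/0.05256 = 0.1513 M.
Ka(C6H5NH3+) = Kw/Kb = 1.0e-14 / 4.3 x 10^-10 = 2.33e-5.
[H^+] = sqrt(Ka x [C6H5NH3+]) = sqrt(2.33e-5 x 0.1513) = 0.00188 M.
pH = -log(0.00188) = 2.73.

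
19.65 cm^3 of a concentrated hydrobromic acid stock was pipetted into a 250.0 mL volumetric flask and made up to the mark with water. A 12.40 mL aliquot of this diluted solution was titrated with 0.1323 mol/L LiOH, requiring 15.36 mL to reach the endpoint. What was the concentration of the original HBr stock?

n(LiOH) = 0.1323 x 0.01536 = 0.002032 mol.
n(HBr) in the aliquot = 0.002032 mol.
[diluted HBr] = 0.002032 / 0.01240 = 0.1639 M.
Dilution factor = 250.0/19.65 = 12.72, so [stock] = 0.1639 x 12.72 = 2.09 M.

2.09 M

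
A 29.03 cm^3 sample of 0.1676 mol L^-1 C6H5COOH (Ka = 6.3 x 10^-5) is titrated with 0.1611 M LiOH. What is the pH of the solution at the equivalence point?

8.56

n(C6H5COOH) = 0.1676 x 0.02903 = 0.004865 mol; V(LiOH) at equivalence = 0.004865/0.1611 = 0.03020 L.
At equivalence all the acid is converted to C6H5COO-; total volume = 0.02903 + 0.03020 = 0.05923 L, so [C6H5COO-] = 0.004865/0.05923 = 0.08214 M.
Kb = Kw/Ka = 1.0e-14 / 6.3 x 10^-5 = 1.59e-10.
[OH^-] = sqrt(Kb x [C6H5COO-]) = sqrt(1.59e-10 x 0.08214) = 3.61e-6 M.
pOH = 5.44, so pH = 14.00 - 5.44 = 8.56.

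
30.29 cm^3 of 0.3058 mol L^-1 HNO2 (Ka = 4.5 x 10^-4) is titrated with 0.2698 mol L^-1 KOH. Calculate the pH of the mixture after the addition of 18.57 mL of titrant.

Initial n(HNO2) = 0.3058 x 0.03029 = 0.009263 mol.
n(KOH) added = 0.2698 x 0.01857 = 0.005010 mol, converting that many moles of HNO2 to NO2-.
Remaining n(HNO2) = 0.004252 mol; n(NO2-) = 0.005010 mol.
By Henderson-Hasselbalch, pH = pKa + log([A^-]/[HA]) = 3.35 + log(0.005010/0.004252) = 3.35 + (+0.07) = 3.42.

3.42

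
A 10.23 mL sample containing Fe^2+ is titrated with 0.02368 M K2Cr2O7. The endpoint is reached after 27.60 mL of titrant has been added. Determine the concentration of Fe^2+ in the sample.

0.383 M

n(K2Cr2O7) = 0.02368 x 0.02760 = 0.0006536 mol.
From the balanced equation, 1 mol K2Cr2O7 reacts with 6 mol Fe^2+, so n(Fe^2+) = 0.0006536 x 6/1 = 0.003921 mol.
[Fe^2+] = 0.003921 / 0.01023 L = 0.383 M.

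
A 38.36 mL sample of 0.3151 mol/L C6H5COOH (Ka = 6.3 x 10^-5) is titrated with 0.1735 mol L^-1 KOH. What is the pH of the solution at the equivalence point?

8.62

n(C6H5COOH) = 0.3151 x 0.03836 = 0.01209 mol; V(KOH) at equivalence = 0.01209/0.1735 = 0.06967 L.
At equivalence all the acid is converted to C6H5COO-; total volume = 0.03836 + 0.06967 = 0.1080 L, so [C6H5COO-] = 0.01209/0.1080 = 0.1119 M.
Kb = Kw/Ka = 1.0e-14 / 6.3 x 10^-5 = 1.59e-10.
[OH^-] = sqrt(Kb x [C6H5COO-]) = sqrt(1.59e-10 x 0.1119) = 4.21e-6 M.
pOH = 5.38, so pH = 14.00 - 5.38 = 8.62.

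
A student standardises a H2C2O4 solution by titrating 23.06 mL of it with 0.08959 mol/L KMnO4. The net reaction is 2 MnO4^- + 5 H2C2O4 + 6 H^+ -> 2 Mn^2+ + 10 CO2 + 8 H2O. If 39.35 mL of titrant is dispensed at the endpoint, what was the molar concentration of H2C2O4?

n(KMnO4) = 0.08959 x 0.03935 = 0.003525 mol.
From the balanced equation, 2 mol KMnO4 reacts with 5 mol H2C2O4, so n(H2C2O4) = 0.003525 x 5/2 = 0.008813 mol.
[H2C2O4] = 0.008813 / 0.02306 L = 0.382 M.

0.382 M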